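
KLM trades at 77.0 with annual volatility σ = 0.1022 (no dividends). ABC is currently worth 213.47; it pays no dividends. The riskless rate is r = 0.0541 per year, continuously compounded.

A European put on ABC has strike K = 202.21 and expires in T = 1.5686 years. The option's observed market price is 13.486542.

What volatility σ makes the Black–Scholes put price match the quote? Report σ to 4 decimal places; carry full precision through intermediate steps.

sigma = 0.2514

At σ = 0.2514 the Black–Scholes value reproduces the quote:
σ√T = 0.2514·√1.5686 = 0.314863
d₁ = (ln(S/K) + (r+σ²/2)T) / (σ√T) = (ln(213.47/202.21) + (0.0541+0.2514²/2)·1.5686) / 0.314863 = (0.054190 + 0.134431) / 0.314863 = 0.599055
d₂ = d₁ − σ√T = 0.599055 − 0.314863 = 0.284192
e^{−rT} = 0.918640
N(−d₁) = 0.274568,  N(−d₂) = 0.388132
V = K·e^{−rT}·N(−d₂) − S·N(−d₁) = 72.098605 − 58.612063 = 13.486542 (matching the quote); vega is positive throughout, so no other σ reproduces this price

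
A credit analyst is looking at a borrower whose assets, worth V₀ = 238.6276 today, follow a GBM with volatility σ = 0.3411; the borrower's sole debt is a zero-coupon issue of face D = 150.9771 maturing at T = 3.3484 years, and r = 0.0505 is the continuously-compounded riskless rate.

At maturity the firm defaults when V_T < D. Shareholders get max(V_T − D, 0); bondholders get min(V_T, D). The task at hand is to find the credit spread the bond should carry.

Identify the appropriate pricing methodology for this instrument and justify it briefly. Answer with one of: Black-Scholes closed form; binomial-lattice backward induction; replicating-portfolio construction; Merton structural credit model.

Key observation: the data describe a firm's assets (V₀ = 238.6276, GBM) and a single zero-coupon debt of face 150.9771, so credit quantities follow from equity-as-call in the structural model.

framework: Merton structural credit model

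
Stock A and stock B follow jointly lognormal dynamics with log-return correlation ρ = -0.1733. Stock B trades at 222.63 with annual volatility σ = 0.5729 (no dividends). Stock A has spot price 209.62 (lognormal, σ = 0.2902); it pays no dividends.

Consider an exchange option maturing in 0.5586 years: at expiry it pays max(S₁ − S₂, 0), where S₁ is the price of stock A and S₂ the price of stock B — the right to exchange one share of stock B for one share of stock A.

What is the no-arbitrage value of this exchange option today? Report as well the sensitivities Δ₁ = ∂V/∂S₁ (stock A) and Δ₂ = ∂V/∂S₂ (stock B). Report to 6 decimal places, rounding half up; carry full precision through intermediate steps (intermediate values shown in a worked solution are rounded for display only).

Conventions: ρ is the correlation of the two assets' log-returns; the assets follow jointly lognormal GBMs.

exchange price = 37.492526
Δ1 = 0.555156
Δ2 = -0.354306

σ_eff = √(σ₁² + σ₂² − 2ρσ₁σ₂) = √(0.2902² + 0.5729² − 2·-0.1733·0.2902·0.5729) = 0.685605
d₁ = (ln(S₁/S₂) + (q₂ − q₁ + σ_eff²/2)T) / (σ_eff√T) = (ln(209.62/222.63) + (0.0 − 0.0 + 0.235027)·0.5586) / 0.512418 = 0.138698
d₂ = d₁ − σ_eff√T = 0.138698 − 0.512418 = -0.373720
N(d₁) = 0.555156,  N(d₂) = 0.354306
V = S₁·e^{−q₁T}·N(d₁) − S₂·e^{−q₂T}·N(d₂) = 116.371722 − 78.879196 = 37.492526
Key observation: no risk-free rate is needed — with the second asset as numeraire the exchange option is a call on the ratio S₁/S₂, and r cancels out of the value.
Δ₁ = e^{−q₁T}·N(d₁) = 0.555156;  Δ₂ = −e^{−q₂T}·N(d₂) = -0.354306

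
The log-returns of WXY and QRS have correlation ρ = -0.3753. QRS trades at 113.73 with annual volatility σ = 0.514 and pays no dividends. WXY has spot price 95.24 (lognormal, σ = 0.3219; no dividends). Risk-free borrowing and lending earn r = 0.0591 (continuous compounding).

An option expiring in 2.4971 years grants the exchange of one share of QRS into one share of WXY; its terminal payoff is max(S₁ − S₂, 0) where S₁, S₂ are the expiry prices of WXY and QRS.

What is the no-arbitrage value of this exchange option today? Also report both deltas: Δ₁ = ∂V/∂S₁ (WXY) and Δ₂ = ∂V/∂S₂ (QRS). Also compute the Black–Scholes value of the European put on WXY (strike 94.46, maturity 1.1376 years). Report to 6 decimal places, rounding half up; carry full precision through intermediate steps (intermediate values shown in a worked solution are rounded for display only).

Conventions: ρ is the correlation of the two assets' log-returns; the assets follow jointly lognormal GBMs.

exchange price = 35.202590
Δ1 = 0.653260
Δ2 = -0.237527
price(WXY put K=94.46) = 9.346306

σ_eff = √(σ₁² + σ₂² − 2ρσ₁σ₂) = √(0.3219² + 0.514² − 2·-0.3753·0.3219·0.514) = 0.701432
d₁ = (ln(S₁/S₂) + (q₂ − q₁ + σ_eff²/2)T) / (σ_eff√T) = (ln(95.24/113.73) + (0.0 − 0.0 + 0.246004)·2.4971) / 1.108418 = 0.394137
d₂ = d₁ − σ_eff√T = 0.394137 − 1.108418 = -0.714282
N(d₁) = 0.653260,  N(d₂) = 0.237527
V = S₁·e^{−q₁T}·N(d₁) − S₂·e^{−q₂T}·N(d₂) = 62.216482 − 27.013892 = 35.202590
Δ₁ = e^{−q₁T}·N(d₁) = 0.653260;  Δ₂ = −e^{−q₂T}·N(d₂) = -0.237527
[vanilla: WXY put K=94.46]
σ√T = 0.3219·√1.1376 = 0.343333
d₁ = (ln(S/K) + (r+σ²/2)T) / (σ√T) = (ln(95.24/94.46) + (0.0591+0.3219²/2)·1.1376) / 0.343333 = (0.008224 + 0.126171) / 0.343333 = 0.391441
d₂ = d₁ − σ√T = 0.391441 − 0.343333 = 0.048107
e^{−rT} = 0.934978
N(−d₁) = 0.347736,  N(−d₂) = 0.480815
price = K·e^{−rT}·N(−d₂) − S·N(−d₁) = 42.464662 − 33.118356 = 9.346306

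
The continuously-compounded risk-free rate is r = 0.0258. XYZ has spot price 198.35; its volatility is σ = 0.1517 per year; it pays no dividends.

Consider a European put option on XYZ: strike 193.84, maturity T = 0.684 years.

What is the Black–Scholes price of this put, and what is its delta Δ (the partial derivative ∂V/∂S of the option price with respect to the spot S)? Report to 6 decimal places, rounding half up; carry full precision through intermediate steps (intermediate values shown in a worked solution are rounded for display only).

σ√T = 0.1517·√0.684 = 0.125462
d₁ = (ln(S/K) + (r+σ²/2)T) / (σ√T) = (ln(198.35/193.84) + (0.0258+0.1517²/2)·0.684) / 0.125462 = (0.023000 + 0.025518) / 0.125462 = 0.386711
d₂ = d₁ − σ√T = 0.386711 − 0.125462 = 0.261248
e^{−rT} = 0.982508
N(−d₁) = 0.349485,  N(−d₂) = 0.396950
Put price V = K·e^{−rT}·N(−d₂) − S·N(−d₁) = 75.598925 − 69.320376 = 6.278549
Δ = −N(−d₁) = -0.349485

price = 6.278549
Δ = -0.349485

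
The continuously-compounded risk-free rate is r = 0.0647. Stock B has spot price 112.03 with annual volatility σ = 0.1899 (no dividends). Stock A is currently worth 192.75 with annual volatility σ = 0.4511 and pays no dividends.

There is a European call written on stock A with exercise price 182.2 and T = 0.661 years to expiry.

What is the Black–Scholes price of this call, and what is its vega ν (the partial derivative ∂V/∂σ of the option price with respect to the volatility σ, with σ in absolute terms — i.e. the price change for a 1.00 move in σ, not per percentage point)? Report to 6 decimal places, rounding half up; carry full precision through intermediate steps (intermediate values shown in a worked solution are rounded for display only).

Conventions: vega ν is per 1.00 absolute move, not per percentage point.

price = 36.768105
ν = 56.409611

σ√T = 0.4511·√0.661 = 0.366753
d₁ = (ln(S/K) + (r+σ²/2)T) / (σ√T) = (ln(192.75/182.2) + (0.0647+0.4511²/2)·0.661) / 0.366753 = (0.056289 + 0.110021) / 0.366753 = 0.453465
d₂ = d₁ − σ√T = 0.453465 − 0.366753 = 0.086712
e^{−rT} = 0.958135
N(d₁) = 0.674893,  N(d₂) = 0.534550
Call price V = S·N(d₁) − K·e^{−rT}·N(d₂) = 130.085626 − 93.317521 = 36.768105
φ(d₁) = (1/√(2π))·e^{−d₁²/2} = 0.359963
ν = S·φ(d₁)·√T = 56.409611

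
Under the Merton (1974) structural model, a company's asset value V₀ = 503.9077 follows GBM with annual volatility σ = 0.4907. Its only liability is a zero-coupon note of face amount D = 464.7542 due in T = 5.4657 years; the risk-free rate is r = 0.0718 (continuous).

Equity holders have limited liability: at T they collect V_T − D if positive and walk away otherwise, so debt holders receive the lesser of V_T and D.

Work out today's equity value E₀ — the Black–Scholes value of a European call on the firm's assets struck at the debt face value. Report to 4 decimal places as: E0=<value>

Work the structural quantities from V₀ = 503.9077 against face 464.7542:
d₁ = [ln(V₀/D) + (r + σ²/2)T] / (σ√T)
   = [ln(503.9077/464.7542) + (0.0718 + 0.5·0.4907²)·5.4657] / (0.4907·√5.4657)
   = [0.080884 + 1.050471] / 1.147200 = 0.986189
d₂ = d₁ − σ√T = 0.986189 − 1.147200 = -0.161011
N(d₁) = 0.837980,  N(d₂) = 0.436042,  e^(−rT) = 0.675409
E₀ = V₀·N(d₁) − D·e^(−rT)·N(d₂)
   = 503.9077·0.837980 − 464.7542·0.675409·0.436042 = 285.391139

E0=285.3911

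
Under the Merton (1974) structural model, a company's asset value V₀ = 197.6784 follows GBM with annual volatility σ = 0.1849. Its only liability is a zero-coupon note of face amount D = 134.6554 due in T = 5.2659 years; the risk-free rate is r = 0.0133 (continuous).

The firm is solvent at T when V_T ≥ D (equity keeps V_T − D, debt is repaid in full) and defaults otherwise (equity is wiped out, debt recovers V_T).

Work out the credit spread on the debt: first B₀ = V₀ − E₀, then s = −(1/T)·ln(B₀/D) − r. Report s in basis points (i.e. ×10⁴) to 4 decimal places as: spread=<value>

Equity is a call on the firm's assets struck at D = 134.6554:
d₁ = [ln(V₀/D) + (r + σ²/2)T] / (σ√T)
   = [ln(197.6784/134.6554) + (0.0133 + 0.5·0.1849²)·5.2659] / (0.1849·√5.2659)
   = [0.383923 + 0.160052] / 0.424300 = 1.282051
d₂ = d₁ − σ√T = 1.282051 − 0.424300 = 0.857751
N(d₁) = 0.900088,  N(d₂) = 0.804485,  e^(−rT) = 0.932360
E₀ = V₀·N(d₁) − D·e^(−rT)·N(d₂)
   = 197.6784·0.900088 − 134.6554·0.932360·0.804485 = 76.926979
B₀ = V₀ − E₀ = 197.6784 − 76.926979 = 120.751421
spread = −(1/T)·ln(B₀/D) − r = −(1/5.2659)·ln(120.751421/134.6554) − 0.0133 = 0.00739634
in basis points: 0.00739634 × 10⁴ = 73.9634 bp

spread=73.9634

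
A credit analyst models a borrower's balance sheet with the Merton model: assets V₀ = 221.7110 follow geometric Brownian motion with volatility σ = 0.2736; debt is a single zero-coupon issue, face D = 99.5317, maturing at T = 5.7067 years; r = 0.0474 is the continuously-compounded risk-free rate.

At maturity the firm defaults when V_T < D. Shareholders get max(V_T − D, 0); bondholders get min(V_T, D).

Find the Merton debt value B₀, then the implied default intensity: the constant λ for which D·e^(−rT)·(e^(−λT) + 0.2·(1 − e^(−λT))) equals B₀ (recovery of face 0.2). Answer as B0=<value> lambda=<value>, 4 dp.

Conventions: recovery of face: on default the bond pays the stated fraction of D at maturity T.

B0=74.2165 lambda=0.0051

Equity is a call on the firm's assets struck at D = 99.5317:
d₁ = [ln(V₀/D) + (r + σ²/2)T] / (σ√T)
   = [ln(221.7110/99.5317) + (0.0474 + 0.5·0.2736²)·5.7067] / (0.2736·√5.7067)
   = [0.800899 + 0.484091] / 0.653595 = 1.966033
d₂ = d₁ − σ√T = 1.966033 − 0.653595 = 1.312438
N(d₁) = 0.975353,  N(d₂) = 0.905314,  e^(−rT) = 0.763000
E₀ = V₀·N(d₁) − D·e^(−rT)·N(d₂)
   = 221.7110·0.975353 − 99.5317·0.763000·0.905314 = 147.494458
B₀ = V₀ − E₀ = 221.7110 − 147.494458 = 74.216542
e^(−λT) = (B₀·e^(rT)/D − 0.2)/(1 − 0.2) = (74.2165·1.310616/99.5317 − 0.2)/0.8 = 0.97158774
λ = −ln(0.97158774)/5.7067 = 0.005051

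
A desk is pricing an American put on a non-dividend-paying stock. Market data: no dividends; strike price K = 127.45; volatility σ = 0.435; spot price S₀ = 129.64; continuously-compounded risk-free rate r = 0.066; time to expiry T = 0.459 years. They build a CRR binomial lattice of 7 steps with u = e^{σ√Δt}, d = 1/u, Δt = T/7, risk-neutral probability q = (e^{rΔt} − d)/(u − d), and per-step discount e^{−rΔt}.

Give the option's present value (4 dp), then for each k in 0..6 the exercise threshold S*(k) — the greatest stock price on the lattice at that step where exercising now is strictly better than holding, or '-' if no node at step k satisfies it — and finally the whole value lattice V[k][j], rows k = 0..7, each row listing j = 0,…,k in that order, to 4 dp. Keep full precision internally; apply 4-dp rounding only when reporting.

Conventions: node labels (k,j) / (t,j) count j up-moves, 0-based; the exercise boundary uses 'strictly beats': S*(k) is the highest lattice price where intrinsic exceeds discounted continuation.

Δt=0.06557  u=1.11783  d=0.89459  q=0.49161  discount=0.99568
step 7 (expiry): payoffs max(K−S,0) = 68.0062 53.1723 34.6366 11.4754 0.0000 0.0000 0.0000 0.0000
step 6: (k=6,j=0): S=66.4481, K−S=61.0019, hold=60.4516 ⇒ V=61.0019 exercise | (k=6,j=1): S=83.0299, K−S=44.4201, hold=43.8697 ⇒ V=44.4201 exercise | (k=6,j=2): S=103.7497, K−S=23.7003, hold=23.1499 ⇒ V=23.7003 exercise | (k=6,j=3): S=129.6400, K−S=0.0000, hold=5.8088 ⇒ V=5.8088 continue | (k=6,j=4): S=161.9911, K−S=0.0000, hold=0.0000 ⇒ V=0.0000 continue | (k=6,j=5): S=202.4153, K−S=0.0000, hold=0.0000 ⇒ V=0.0000 continue | (k=6,j=6): S=252.9273, K−S=0.0000, hold=0.0000 ⇒ V=0.0000 continue  boundary S*=103.7497
step 5: (k=5,j=0): S=74.2777, K−S=53.1723, hold=52.6219 ⇒ V=53.1723 exercise | (k=5,j=1): S=92.8134, K−S=34.6366, hold=34.0862 ⇒ V=34.6366 exercise | (k=5,j=2): S=115.9746, K−S=11.4754, hold=14.8403 ⇒ V=14.8403 continue | (k=5,j=3): S=144.9156, K−S=0.0000, hold=2.9404 ⇒ V=2.9404 continue | (k=5,j=4): S=181.0787, K−S=0.0000, hold=0.0000 ⇒ V=0.0000 continue | (k=5,j=5): S=226.2661, K−S=0.0000, hold=0.0000 ⇒ V=0.0000 continue  boundary S*=92.8134
step 4: (k=4,j=0): S=83.0299, K−S=44.4201, hold=43.8697 ⇒ V=44.4201 exercise | (k=4,j=1): S=103.7497, K−S=23.7003, hold=24.7970 ⇒ V=24.7970 continue | (k=4,j=2): S=129.6400, K−S=0.0000, hold=8.9514 ⇒ V=8.9514 continue | (k=4,j=3): S=161.9911, K−S=0.0000, hold=1.4884 ⇒ V=1.4884 continue | (k=4,j=4): S=202.4153, K−S=0.0000, hold=0.0000 ⇒ V=0.0000 continue  boundary S*=83.0299
step 3: (k=3,j=0): S=92.8134, K−S=34.6366, hold=34.6230 ⇒ V=34.6366 exercise | (k=3,j=1): S=115.9746, K−S=11.4754, hold=16.9337 ⇒ V=16.9337 continue | (k=3,j=2): S=144.9156, K−S=0.0000, hold=5.2597 ⇒ V=5.2597 continue | (k=3,j=3): S=181.0787, K−S=0.0000, hold=0.7534 ⇒ V=0.7534 continue  boundary S*=92.8134
step 2: (k=2,j=0): S=103.7497, K−S=23.7003, hold=25.8217 ⇒ V=25.8217 continue | (k=2,j=1): S=129.6400, K−S=0.0000, hold=11.1463 ⇒ V=11.1463 continue | (k=2,j=2): S=161.9911, K−S=0.0000, hold=3.0312 ⇒ V=3.0312 continue  boundary S*=-
step 1: (k=1,j=0): S=115.9746, K−S=11.4754, hold=18.5268 ⇒ V=18.5268 continue | (k=1,j=1): S=144.9156, K−S=0.0000, hold=7.1260 ⇒ V=7.1260 continue  boundary S*=-
step 0: (k=0,j=0): S=129.6400, K−S=0.0000, hold=12.8662 ⇒ V=12.8662 continue  boundary S*=-

price = 12.8662
boundary = - - - 92.8134 83.0299 92.8134 103.7497
tree:
12.8662
18.5268 7.1260
25.8217 11.1463 3.0312
34.6366 16.9337 5.2597 0.7534
44.4201 24.7970 8.9514 1.4884 0.0000
53.1723 34.6366 14.8403 2.9404 0.0000 0.0000
61.0019 44.4201 23.7003 5.8088 0.0000 0.0000 0.0000
68.0062 53.1723 34.6366 11.4754 0.0000 0.0000 0.0000 0.0000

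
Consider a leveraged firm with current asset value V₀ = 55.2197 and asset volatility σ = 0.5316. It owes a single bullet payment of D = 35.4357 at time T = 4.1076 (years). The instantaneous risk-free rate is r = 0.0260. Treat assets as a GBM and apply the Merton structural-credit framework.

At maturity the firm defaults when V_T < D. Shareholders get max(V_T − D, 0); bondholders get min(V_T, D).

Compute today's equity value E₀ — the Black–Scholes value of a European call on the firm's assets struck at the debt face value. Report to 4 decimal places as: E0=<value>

With assets at 55.2197 and a single debt payment of 35.4357 at 4.1076 years:
d₁ = [ln(V₀/D) + (r + σ²/2)T] / (σ√T)
   = [ln(55.2197/35.4357) + (0.0260 + 0.5·0.5316²)·4.1076] / (0.5316·√4.1076)
   = [0.443600 + 0.687199] / 1.077405 = 1.049557
d₂ = d₁ − σ√T = 1.049557 − 1.077405 = -0.027848
N(d₁) = 0.853039,  N(d₂) = 0.488892,  e^(−rT) = 0.898708
E₀ = V₀·N(d₁) − D·e^(−rT)·N(d₂)
   = 55.2197·0.853039 − 35.4357·0.898708·0.488892 = 31.535157

E0=31.5352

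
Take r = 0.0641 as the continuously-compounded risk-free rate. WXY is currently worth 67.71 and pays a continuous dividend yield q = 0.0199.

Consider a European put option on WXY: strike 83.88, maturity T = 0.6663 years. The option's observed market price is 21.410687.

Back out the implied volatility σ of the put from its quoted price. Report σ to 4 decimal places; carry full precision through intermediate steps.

At σ = 0.5730 the Black–Scholes value reproduces the quote:
σ√T = 0.573·√0.6663 = 0.467724
d₁ = (ln(S/K) + (r−q+σ²/2)T) / (σ√T) = (ln(67.71/83.88) + (0.0641−0.0199+0.573²/2)·0.6663) / 0.467724 = (-0.214153 + 0.138833) / 0.467724 = -0.161035
d₂ = d₁ − σ√T = -0.161035 − 0.467724 = -0.628759
e^{−rT} = 0.958189
e^{−qT} = 0.986828
N(−d₁) = 0.563967,  N(−d₂) = 0.735247
V = K·e^{−rT}·N(−d₂) − S·e^{−qT}·N(−d₁) = 59.093923 − 37.683236 = 21.410687 (the observed quote) — the price is monotone increasing in volatility, hence this σ is the only solution

sigma = 0.5730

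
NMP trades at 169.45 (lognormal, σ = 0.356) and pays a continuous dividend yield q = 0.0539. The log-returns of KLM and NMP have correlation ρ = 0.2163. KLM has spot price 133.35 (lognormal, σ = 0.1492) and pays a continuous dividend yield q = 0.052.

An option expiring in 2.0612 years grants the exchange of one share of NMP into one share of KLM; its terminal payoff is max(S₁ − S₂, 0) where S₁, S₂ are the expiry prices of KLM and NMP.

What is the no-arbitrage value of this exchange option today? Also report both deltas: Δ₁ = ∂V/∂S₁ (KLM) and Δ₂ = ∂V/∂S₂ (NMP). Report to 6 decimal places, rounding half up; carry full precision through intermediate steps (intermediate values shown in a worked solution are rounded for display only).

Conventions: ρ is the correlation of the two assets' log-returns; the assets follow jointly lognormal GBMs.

exchange price = 14.170081
Δ1 = 0.375320
Δ2 = -0.211737

σ_eff = √(σ₁² + σ₂² − 2ρσ₁σ₂) = √(0.1492² + 0.356² − 2·0.2163·0.1492·0.356) = 0.354992
d₁ = (ln(S₁/S₂) + (q₂ − q₁ + σ_eff²/2)T) / (σ_eff√T) = (ln(133.35/169.45) + (0.0539 − 0.052 + 0.063010)·2.0612) / 0.509657 = -0.207569
d₂ = d₁ − σ_eff√T = -0.207569 − 0.509657 = -0.717226
N(d₁) = 0.417783,  N(d₂) = 0.236617
V = S₁·e^{−q₁T}·N(d₁) − S₂·e^{−q₂T}·N(d₂) = 50.048916 − 35.878835 = 14.170081
Key observation: the rate r is irrelevant here: denominating values in NMP turns the exchange into a ratio option on S₁/S₂, and discounting at r drops out.
Δ₁ = e^{−q₁T}·N(d₁) = 0.375320;  Δ₂ = −e^{−q₂T}·N(d₂) = -0.211737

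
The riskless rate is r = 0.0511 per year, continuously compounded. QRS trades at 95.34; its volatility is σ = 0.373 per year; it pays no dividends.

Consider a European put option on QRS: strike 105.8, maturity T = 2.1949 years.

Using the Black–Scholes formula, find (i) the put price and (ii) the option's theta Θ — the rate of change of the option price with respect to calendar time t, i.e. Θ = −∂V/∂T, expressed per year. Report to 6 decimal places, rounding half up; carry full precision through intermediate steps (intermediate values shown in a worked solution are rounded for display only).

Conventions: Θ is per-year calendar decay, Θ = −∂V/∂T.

σ√T = 0.373·√2.1949 = 0.552607
d₁ = (ln(S/K) + (r+σ²/2)T) / (σ√T) = (ln(95.34/105.8) + (0.0511+0.373²/2)·2.1949) / 0.552607 = (-0.104101 + 0.264847) / 0.552607 = 0.290886
d₂ = d₁ − σ√T = 0.290886 − 0.552607 = -0.261721
e^{−rT} = 0.893902
N(−d₁) = 0.385569,  N(−d₂) = 0.603232
Put price V = K·e^{−rT}·N(−d₂) − S·N(−d₁) = 57.050524 − 36.760181 = 20.290343
φ(d₁) = (1/√(2π))·e^{−d₁²/2} = 0.382416
Θ = −S·φ(d₁)·σ/(2√T) + r·K·e^{−rT}·N(−d₂) = −4.589685 + 2.915282 = -1.674403

price = 20.290343
Θ = -1.674403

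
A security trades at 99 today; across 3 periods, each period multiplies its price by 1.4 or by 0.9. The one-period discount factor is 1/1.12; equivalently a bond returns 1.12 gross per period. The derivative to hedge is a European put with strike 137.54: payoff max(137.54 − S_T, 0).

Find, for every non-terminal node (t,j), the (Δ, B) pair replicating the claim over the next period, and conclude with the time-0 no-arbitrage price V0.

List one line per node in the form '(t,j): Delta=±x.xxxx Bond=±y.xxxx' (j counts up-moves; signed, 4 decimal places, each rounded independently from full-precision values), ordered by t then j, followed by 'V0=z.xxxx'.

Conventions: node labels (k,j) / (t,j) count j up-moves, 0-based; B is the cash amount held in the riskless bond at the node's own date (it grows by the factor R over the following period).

Under the risk-neutral measure, an up-move has probability p* = (R−d)/(u−d) = 0.4400 and values discount at R = 1.12.
Expiry values: V(3,0)=65.3690, V(3,1)=25.2740, V(3,2)=0.0000, V(3,3)=0.0000
Node (2,0) S=80.1900: V=(p*·25.2740+(1−p*)·65.3690)/1.12=42.6136; Δ=(25.2740−65.3690)/(112.2660−72.1710)=-1.0000; B=V−Δ·S=122.8036
Node (2,1) S=124.7400: V=(p*·0.0000+(1−p*)·25.2740)/1.12=12.6370; Δ=(0.0000−25.2740)/(174.6360−112.2660)=-0.4052; B=V−Δ·S=63.1850
Node (2,2) S=194.0400: V=(p*·0.0000+(1−p*)·0.0000)/1.12=0.0000; Δ=(0.0000−0.0000)/(271.6560−174.6360)=0.0000; B=V−Δ·S=0.0000
Node (1,0) S=89.1000: V=(p*·12.6370+(1−p*)·42.6136)/1.12=26.2713; Δ=(12.6370−42.6136)/(124.7400−80.1900)=-0.6729; B=V−Δ·S=86.2245
Node (1,1) S=138.6000: V=(p*·0.0000+(1−p*)·12.6370)/1.12=6.3185; Δ=(0.0000−12.6370)/(194.0400−124.7400)=-0.1824; B=V−Δ·S=31.5925
Node (0,0) S=99.0000: V=(p*·6.3185+(1−p*)·26.2713)/1.12=15.6179; Δ=(6.3185−26.2713)/(138.6000−89.1000)=-0.4031; B=V−Δ·S=55.5236
Check: Δ(0,0)·S0 + B(0,0) = 15.6179 = V0.

(0,0): Delta=-0.4031 Bond=55.5236
(1,0): Delta=-0.6729 Bond=86.2245
(1,1): Delta=-0.1824 Bond=31.5925
(2,0): Delta=-1.0000 Bond=122.8036
(2,1): Delta=-0.4052 Bond=63.1850
(2,2): Delta=0.0000 Bond=0.0000
V0=15.6179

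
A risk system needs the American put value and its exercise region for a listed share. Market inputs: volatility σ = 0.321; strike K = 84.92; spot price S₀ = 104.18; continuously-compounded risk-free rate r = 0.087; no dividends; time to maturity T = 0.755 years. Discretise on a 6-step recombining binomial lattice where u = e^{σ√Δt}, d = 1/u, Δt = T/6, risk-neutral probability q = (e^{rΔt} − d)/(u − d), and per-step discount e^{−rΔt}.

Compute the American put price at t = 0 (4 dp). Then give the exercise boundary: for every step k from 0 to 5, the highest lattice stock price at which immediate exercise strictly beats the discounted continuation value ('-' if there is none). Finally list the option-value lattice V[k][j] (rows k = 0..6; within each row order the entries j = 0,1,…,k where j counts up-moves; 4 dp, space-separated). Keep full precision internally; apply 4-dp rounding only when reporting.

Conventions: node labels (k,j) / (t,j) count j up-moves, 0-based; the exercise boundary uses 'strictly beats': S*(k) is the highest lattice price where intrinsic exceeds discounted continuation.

price = 2.3626
boundary = - - - - 66.0655 74.0333
tree:
2.3626
4.1525 0.7590
7.1294 1.4902 0.0997
11.8598 2.9103 0.2098 0.0000
18.8545 5.6491 0.4417 0.0000 0.0000
25.9648 10.8867 0.9300 0.0000 0.0000 0.0000
32.3098 18.8545 1.9579 0.0000 0.0000 0.0000 0.0000

Δt=0.12583, u=1.12060, d=0.89238, q=0.51979, disc=e^(-rΔt)=0.98911
k=6 terminal: V=max(K-S,0) → 32.3098 18.8545 1.9579 0.0000 0.0000 0.0000 0.0000
k=5: j=0 S=58.9552 intr=25.9648 cont=25.0402 V=25.9648[EX]; j=1 S=74.0333 intr=10.8867 cont=9.9621 V=10.8867[EX]; j=2 S=92.9677 intr=0.0000 cont=0.9300 V=0.9300[hold]; j=3 S=116.7446 intr=0.0000 cont=0.0000 V=0.0000[hold]; j=4 S=146.6025 intr=0.0000 cont=0.0000 V=0.0000[hold]; j=5 S=184.0968 intr=0.0000 cont=0.0000 V=0.0000[hold]  S*(5)=74.0333
k=4: j=0 S=66.0655 intr=18.8545 cont=17.9299 V=18.8545[EX]; j=1 S=82.9621 intr=1.9579 cont=5.6491 V=5.6491[hold]; j=2 S=104.1800 intr=0.0000 cont=0.4417 V=0.4417[hold]; j=3 S=130.8245 intr=0.0000 cont=0.0000 V=0.0000[hold]; j=4 S=164.2835 intr=0.0000 cont=0.0000 V=0.0000[hold]  S*(4)=66.0655
k=3: j=0 S=74.0333 intr=10.8867 cont=11.8598 V=11.8598[hold]; j=1 S=92.9677 intr=0.0000 cont=2.9103 V=2.9103[hold]; j=2 S=116.7446 intr=0.0000 cont=0.2098 V=0.2098[hold]; j=3 S=146.6025 intr=0.0000 cont=0.0000 V=0.0000[hold]  S*(3)=-
k=2: j=0 S=82.9621 intr=1.9579 cont=7.1294 V=7.1294[hold]; j=1 S=104.1800 intr=0.0000 cont=1.4902 V=1.4902[hold]; j=2 S=130.8245 intr=0.0000 cont=0.0997 V=0.0997[hold]  S*(2)=-
k=1: j=0 S=92.9677 intr=0.0000 cont=4.1525 V=4.1525[hold]; j=1 S=116.7446 intr=0.0000 cont=0.7590 V=0.7590[hold]  S*(1)=-
k=0: j=0 S=104.1800 intr=0.0000 cont=2.3626 V=2.3626[hold]  S*(0)=-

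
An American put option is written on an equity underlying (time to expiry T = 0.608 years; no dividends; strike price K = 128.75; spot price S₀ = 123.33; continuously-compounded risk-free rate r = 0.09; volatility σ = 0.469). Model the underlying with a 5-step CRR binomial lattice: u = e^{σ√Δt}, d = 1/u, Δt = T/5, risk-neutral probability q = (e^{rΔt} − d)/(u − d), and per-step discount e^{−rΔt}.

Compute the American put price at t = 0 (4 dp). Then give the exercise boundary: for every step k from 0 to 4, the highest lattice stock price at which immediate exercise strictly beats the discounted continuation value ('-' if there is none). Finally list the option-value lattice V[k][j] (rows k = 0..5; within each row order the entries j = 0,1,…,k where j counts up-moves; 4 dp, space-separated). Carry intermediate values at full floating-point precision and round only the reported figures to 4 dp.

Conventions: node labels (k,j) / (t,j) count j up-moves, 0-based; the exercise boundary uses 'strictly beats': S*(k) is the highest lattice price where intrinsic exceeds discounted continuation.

Δt=0.12160  u=1.17768  d=0.84913  q=0.49270  discount=0.98912
step 5 (expiry): payoffs max(K−S,0) = 74.3081 53.2430 24.0271 0.0000 0.0000 0.0000
step 4: (k=4,j=0): S=64.1151, K−S=64.6349, hold=63.2335 ⇒ V=64.6349 exercise | (k=4,j=1): S=88.9231, K−S=39.8269, hold=38.4255 ⇒ V=39.8269 exercise | (k=4,j=2): S=123.3300, K−S=5.4200, hold=12.0563 ⇒ V=12.0563 continue | (k=4,j=3): S=171.0499, K−S=0.0000, hold=0.0000 ⇒ V=0.0000 continue | (k=4,j=4): S=237.2341, K−S=0.0000, hold=0.0000 ⇒ V=0.0000 continue  boundary S*=88.9231
step 3: (k=3,j=0): S=75.5070, K−S=53.2430, hold=51.8416 ⇒ V=53.2430 exercise | (k=3,j=1): S=104.7229, K−S=24.0271, hold=25.8599 ⇒ V=25.8599 continue | (k=3,j=2): S=145.2432, K−S=0.0000, hold=6.0496 ⇒ V=6.0496 continue | (k=3,j=3): S=201.4420, K−S=0.0000, hold=0.0000 ⇒ V=0.0000 continue  boundary S*=75.5070
step 2: (k=2,j=0): S=88.9231, K−S=39.8269, hold=39.3187 ⇒ V=39.8269 exercise | (k=2,j=1): S=123.3300, K−S=5.4200, hold=15.9242 ⇒ V=15.9242 continue | (k=2,j=2): S=171.0499, K−S=0.0000, hold=3.0356 ⇒ V=3.0356 continue  boundary S*=88.9231
step 1: (k=1,j=0): S=104.7229, K−S=24.0271, hold=27.7448 ⇒ V=27.7448 continue | (k=1,j=1): S=145.2432, K−S=0.0000, hold=9.4698 ⇒ V=9.4698 continue  boundary S*=-
step 0: (k=0,j=0): S=123.3300, K−S=5.4200, hold=18.5368 ⇒ V=18.5368 continue  boundary S*=-

price = 18.5368
boundary = - - 88.9231 75.5070 88.9231
tree:
18.5368
27.7448 9.4698
39.8269 15.9242 3.0356
53.2430 25.8599 6.0496 0.0000
64.6349 39.8269 12.0563 0.0000 0.0000
74.3081 53.2430 24.0271 0.0000 0.0000 0.0000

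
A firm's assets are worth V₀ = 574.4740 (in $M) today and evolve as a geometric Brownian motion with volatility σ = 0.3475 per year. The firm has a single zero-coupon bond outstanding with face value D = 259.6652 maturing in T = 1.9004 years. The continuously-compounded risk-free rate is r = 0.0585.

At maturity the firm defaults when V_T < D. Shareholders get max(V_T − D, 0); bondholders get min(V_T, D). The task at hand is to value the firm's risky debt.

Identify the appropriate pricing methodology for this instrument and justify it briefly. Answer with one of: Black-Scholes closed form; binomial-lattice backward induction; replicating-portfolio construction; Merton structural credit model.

framework: Merton structural credit model

Key observation: the data describe a firm's assets (V₀ = 574.4740, GBM) and a single zero-coupon debt of face 259.6652, so credit quantities follow from equity-as-call in the structural model.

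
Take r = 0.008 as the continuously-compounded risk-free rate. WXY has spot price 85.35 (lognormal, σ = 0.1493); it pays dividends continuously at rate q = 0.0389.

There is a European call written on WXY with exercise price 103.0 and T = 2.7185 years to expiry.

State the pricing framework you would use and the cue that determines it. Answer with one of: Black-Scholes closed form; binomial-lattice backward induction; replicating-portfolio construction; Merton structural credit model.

Key observation: a European-exercise option on WXY struck at 103.0 — a GBM underlying with constant parameters — admits an analytic price: the data contain no early exercise, no discrete tree, no debt structure.

framework: Black-Scholes closed form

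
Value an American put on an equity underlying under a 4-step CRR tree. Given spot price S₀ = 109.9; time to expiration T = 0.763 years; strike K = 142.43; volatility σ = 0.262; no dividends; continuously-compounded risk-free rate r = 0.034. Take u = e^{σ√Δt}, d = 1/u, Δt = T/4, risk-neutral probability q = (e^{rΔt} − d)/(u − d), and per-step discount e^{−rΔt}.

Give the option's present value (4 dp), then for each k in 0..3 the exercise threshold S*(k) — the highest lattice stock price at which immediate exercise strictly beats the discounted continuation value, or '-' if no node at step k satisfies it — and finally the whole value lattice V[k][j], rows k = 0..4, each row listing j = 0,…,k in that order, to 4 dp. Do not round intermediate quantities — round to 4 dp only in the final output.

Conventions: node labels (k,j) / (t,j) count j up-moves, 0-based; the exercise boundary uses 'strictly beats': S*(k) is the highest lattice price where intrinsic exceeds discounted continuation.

Δt=0.19075  u=1.12123  d=0.89188  q=0.49979  discount=0.99354
step 4 (expiry): payoffs max(K−S,0) = 72.8931 55.0109 32.5300 4.2679 0.0000
step 3: (k=3,j=0): S=77.9670, K−S=64.4630, hold=63.5422 ⇒ V=64.4630 exercise | (k=3,j=1): S=98.0172, K−S=44.4128, hold=43.4921 ⇒ V=44.4128 exercise | (k=3,j=2): S=123.2234, K−S=19.2066, hold=18.2858 ⇒ V=19.2066 exercise | (k=3,j=3): S=154.9118, K−S=0.0000, hold=2.1210 ⇒ V=2.1210 continue  boundary S*=123.2234
step 2: (k=2,j=0): S=87.4191, K−S=55.0109, hold=54.0901 ⇒ V=55.0109 exercise | (k=2,j=1): S=109.9000, K−S=32.5300, hold=31.6093 ⇒ V=32.5300 exercise | (k=2,j=2): S=138.1621, K−S=4.2679, hold=10.5984 ⇒ V=10.5984 continue  boundary S*=109.9000
step 1: (k=1,j=0): S=98.0172, K−S=44.4128, hold=43.4921 ⇒ V=44.4128 exercise | (k=1,j=1): S=123.2234, K−S=19.2066, hold=21.4293 ⇒ V=21.4293 continue  boundary S*=98.0172
step 0: (k=0,j=0): S=109.9000, K−S=32.5300, hold=32.7130 ⇒ V=32.7130 continue  boundary S*=-

price = 32.7130
boundary = - 98.0172 109.9000 123.2234
tree:
32.7130
44.4128 21.4293
55.0109 32.5300 10.5984
64.4630 44.4128 19.2066 2.1210
72.8931 55.0109 32.5300 4.2679 0.0000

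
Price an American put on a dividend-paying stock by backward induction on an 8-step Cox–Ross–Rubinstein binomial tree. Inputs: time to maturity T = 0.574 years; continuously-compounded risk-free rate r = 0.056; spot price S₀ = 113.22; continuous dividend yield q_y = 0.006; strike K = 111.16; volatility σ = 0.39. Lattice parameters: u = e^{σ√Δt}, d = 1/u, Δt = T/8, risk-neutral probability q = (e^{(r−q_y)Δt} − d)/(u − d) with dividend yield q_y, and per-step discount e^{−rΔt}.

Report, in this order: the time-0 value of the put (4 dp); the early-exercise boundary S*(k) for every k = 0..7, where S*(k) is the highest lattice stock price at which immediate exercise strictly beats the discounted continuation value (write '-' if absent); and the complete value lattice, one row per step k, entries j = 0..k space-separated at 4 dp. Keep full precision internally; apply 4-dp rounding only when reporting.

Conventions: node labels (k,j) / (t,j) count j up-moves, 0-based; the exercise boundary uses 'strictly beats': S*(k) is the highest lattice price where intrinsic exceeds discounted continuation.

params: Δt=0.07175 u=1.11012 d=0.90081 q=0.49108 e^(-rΔt)=0.99599
t_8 payoffs: 62.0725 50.6665 36.6101 19.2876 0.0000 0.0000 0.0000 0.0000 0.0000
t_7: node(7,0) S=54.4929 payoff=56.6671 vs cont=56.2448 → 56.6671 [stop]  node(7,1) S=67.1549 payoff=44.0051 vs cont=43.5882 → 44.0051 [stop]  node(7,2) S=82.7591 payoff=28.4009 vs cont=27.9907 → 28.4009 [stop]  node(7,3) S=101.9892 payoff=9.1708 vs cont=9.7765 → 9.7765 [wait]  node(7,4) S=125.6875 payoff=0.0000 vs cont=0.0000 → 0.0000 [wait]  node(7,5) S=154.8925 payoff=0.0000 vs cont=0.0000 → 0.0000 [wait]  node(7,6) S=190.8835 payoff=0.0000 vs cont=0.0000 → 0.0000 [wait]  node(7,7) S=235.2375 payoff=0.0000 vs cont=0.0000 → 0.0000 [wait]  ⇒ S*(7)=82.7591
t_6: node(6,0) S=60.4935 payoff=50.6665 vs cont=50.2468 → 50.6665 [stop]  node(6,1) S=74.5499 payoff=36.6101 vs cont=36.1965 → 36.6101 [stop]  node(6,2) S=91.8724 payoff=19.2876 vs cont=19.1777 → 19.2876 [stop]  node(6,3) S=113.2200 payoff=0.0000 vs cont=4.9556 → 4.9556 [wait]  node(6,4) S=139.5280 payoff=0.0000 vs cont=0.0000 → 0.0000 [wait]  node(6,5) S=171.9489 payoff=0.0000 vs cont=0.0000 → 0.0000 [wait]  node(6,6) S=211.9032 payoff=0.0000 vs cont=0.0000 → 0.0000 [wait]  ⇒ S*(6)=91.8724
t_5: node(5,0) S=67.1549 payoff=44.0051 vs cont=43.5882 → 44.0051 [stop]  node(5,1) S=82.7591 payoff=28.4009 vs cont=27.9907 → 28.4009 [stop]  node(5,2) S=101.9892 payoff=9.1708 vs cont=12.2003 → 12.2003 [wait]  node(5,3) S=125.6875 payoff=0.0000 vs cont=2.5119 → 2.5119 [wait]  node(5,4) S=154.8925 payoff=0.0000 vs cont=0.0000 → 0.0000 [wait]  node(5,5) S=190.8835 payoff=0.0000 vs cont=0.0000 → 0.0000 [wait]  ⇒ S*(5)=82.7591
t_4: node(4,0) S=74.5499 payoff=36.6101 vs cont=36.1965 → 36.6101 [stop]  node(4,1) S=91.8724 payoff=19.2876 vs cont=20.3632 → 20.3632 [wait]  node(4,2) S=113.2200 payoff=0.0000 vs cont=7.4127 → 7.4127 [wait]  node(4,3) S=139.5280 payoff=0.0000 vs cont=1.2732 → 1.2732 [wait]  node(4,4) S=171.9489 payoff=0.0000 vs cont=0.0000 → 0.0000 [wait]  ⇒ S*(4)=74.5499
t_3: node(3,0) S=82.7591 payoff=28.4009 vs cont=28.5168 → 28.5168 [wait]  node(3,1) S=101.9892 payoff=9.1708 vs cont=13.9473 → 13.9473 [wait]  node(3,2) S=125.6875 payoff=0.0000 vs cont=4.3801 → 4.3801 [wait]  node(3,3) S=154.8925 payoff=0.0000 vs cont=0.6454 → 0.6454 [wait]  ⇒ S*(3)=-
t_2: node(2,0) S=91.8724 payoff=19.2876 vs cont=21.2764 → 21.2764 [wait]  node(2,1) S=113.2200 payoff=0.0000 vs cont=9.2120 → 9.2120 [wait]  node(2,2) S=139.5280 payoff=0.0000 vs cont=2.5359 → 2.5359 [wait]  ⇒ S*(2)=-
t_1: node(1,0) S=101.9892 payoff=9.1708 vs cont=15.2903 → 15.2903 [wait]  node(1,1) S=125.6875 payoff=0.0000 vs cont=5.9097 → 5.9097 [wait]  ⇒ S*(1)=-
t_0: node(0,0) S=113.2200 payoff=0.0000 vs cont=10.6409 → 10.6409 [wait]  ⇒ S*(0)=-

price = 10.6409
boundary = - - - - 74.5499 82.7591 91.8724 82.7591
tree:
10.6409
15.2903 5.9097
21.2764 9.2120 2.5359
28.5168 13.9473 4.3801 0.6454
36.6101 20.3632 7.4127 1.2732 0.0000
44.0051 28.4009 12.2003 2.5119 0.0000 0.0000
50.6665 36.6101 19.2876 4.9556 0.0000 0.0000 0.0000
56.6671 44.0051 28.4009 9.7765 0.0000 0.0000 0.0000 0.0000
62.0725 50.6665 36.6101 19.2876 0.0000 0.0000 0.0000 0.0000 0.0000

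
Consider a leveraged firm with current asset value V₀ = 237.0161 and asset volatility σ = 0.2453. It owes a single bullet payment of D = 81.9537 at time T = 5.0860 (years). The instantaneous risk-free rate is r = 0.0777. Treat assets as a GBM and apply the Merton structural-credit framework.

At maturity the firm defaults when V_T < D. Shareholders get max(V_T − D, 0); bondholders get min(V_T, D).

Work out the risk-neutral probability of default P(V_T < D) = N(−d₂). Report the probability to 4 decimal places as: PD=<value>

Work the structural quantities from V₀ = 237.0161 against face 81.9537:
d₁ = [ln(V₀/D) + (r + σ²/2)T] / (σ√T)
   = [ln(237.0161/81.9537) + (0.0777 + 0.5·0.2453²)·5.0860] / (0.2453·√5.0860)
   = [1.061974 + 0.548200] / 0.553205 = 2.910630
d₂ = d₁ − σ√T = 2.910630 − 0.553205 = 2.357425
risk-neutral PD = N(−d₂) = N(-2.357425) = 0.009201

PD=0.0092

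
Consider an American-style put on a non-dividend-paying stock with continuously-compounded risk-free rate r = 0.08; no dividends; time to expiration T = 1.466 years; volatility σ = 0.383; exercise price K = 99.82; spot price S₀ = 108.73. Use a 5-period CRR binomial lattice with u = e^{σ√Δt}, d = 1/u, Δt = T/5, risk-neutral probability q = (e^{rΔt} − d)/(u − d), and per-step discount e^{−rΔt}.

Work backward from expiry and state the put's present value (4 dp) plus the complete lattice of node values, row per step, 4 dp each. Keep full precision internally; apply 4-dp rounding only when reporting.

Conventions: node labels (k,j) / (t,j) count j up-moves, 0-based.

price = 11.2543
tree:
11.2543
18.0988 5.0781
28.0665 9.1847 1.2937
41.4555 16.2691 2.6764 0.0000
52.3869 28.0049 5.5369 0.0000 0.0000
61.2708 41.4555 11.4545 0.0000 0.0000 0.0000

params: Δt=0.29320 u=1.23046 d=0.81271 q=0.50515 e^(-rΔt)=0.97682
t_5 payoffs: 61.2708 41.4555 11.4545 0.0000 0.0000 0.0000
k=4: node(4,0) S=47.4331 payoff=52.3869 vs cont=50.0727 → 52.3869 [stop]  node(4,1) S=71.8151 payoff=28.0049 vs cont=25.6908 → 28.0049 [stop]  node(4,2) S=108.7300 payoff=0.0000 vs cont=5.5369 → 5.5369 [wait]  node(4,3) S=164.6202 payoff=0.0000 vs cont=0.0000 → 0.0000 [wait]  node(4,4) S=249.2395 payoff=0.0000 vs cont=0.0000 → 0.0000 [wait]
k=3: node(3,0) S=58.3645 payoff=41.4555 vs cont=39.1414 → 41.4555 [stop]  node(3,1) S=88.3655 payoff=11.4545 vs cont=16.2691 → 16.2691 [wait]  node(3,2) S=133.7877 payoff=0.0000 vs cont=2.6764 → 2.6764 [wait]  node(3,3) S=202.5583 payoff=0.0000 vs cont=0.0000 → 0.0000 [wait]
k=2: node(2,0) S=71.8151 payoff=28.0049 vs cont=28.0665 → 28.0665 [wait]  node(2,1) S=108.7300 payoff=0.0000 vs cont=9.1847 → 9.1847 [wait]  node(2,2) S=164.6202 payoff=0.0000 vs cont=1.2937 → 1.2937 [wait]
k=1: node(1,0) S=88.3655 payoff=11.4545 vs cont=18.0988 → 18.0988 [wait]  node(1,1) S=133.7877 payoff=0.0000 vs cont=5.0781 → 5.0781 [wait]
k=0: node(0,0) S=108.7300 payoff=0.0000 vs cont=11.2543 → 11.2543 [wait]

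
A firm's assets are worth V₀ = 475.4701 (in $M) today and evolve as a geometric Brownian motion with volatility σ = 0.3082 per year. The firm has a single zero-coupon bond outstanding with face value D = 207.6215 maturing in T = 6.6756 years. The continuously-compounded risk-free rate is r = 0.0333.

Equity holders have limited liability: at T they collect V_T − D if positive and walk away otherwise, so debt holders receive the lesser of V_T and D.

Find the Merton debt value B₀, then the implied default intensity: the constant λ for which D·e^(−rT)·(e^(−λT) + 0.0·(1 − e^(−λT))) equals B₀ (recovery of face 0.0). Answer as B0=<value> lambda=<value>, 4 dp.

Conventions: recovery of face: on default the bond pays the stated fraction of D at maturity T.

B0=156.9873 lambda=0.0086

Equity is a call on the firm's assets struck at D = 207.6215:
d₁ = [ln(V₀/D) + (r + σ²/2)T] / (σ√T)
   = [ln(475.4701/207.6215) + (0.0333 + 0.5·0.3082²)·6.6756] / (0.3082·√6.6756)
   = [0.828587 + 0.539346] / 0.796302 = 1.717857
d₂ = d₁ − σ√T = 1.717857 − 0.796302 = 0.921555
N(d₁) = 0.957089,  N(d₂) = 0.821620,  e^(−rT) = 0.800677
E₀ = V₀·N(d₁) − D·e^(−rT)·N(d₂)
   = 475.4701·0.957089 − 207.6215·0.800677·0.821620 = 318.482803
B₀ = V₀ − E₀ = 475.4701 − 318.482803 = 156.987297
e^(−λT) = (B₀·e^(rT)/D − 0)/(1 − 0) = (156.9873·1.248943/207.6215 − 0)/1 = 0.94435387
λ = −ln(0.94435387)/6.6756 = 0.008577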